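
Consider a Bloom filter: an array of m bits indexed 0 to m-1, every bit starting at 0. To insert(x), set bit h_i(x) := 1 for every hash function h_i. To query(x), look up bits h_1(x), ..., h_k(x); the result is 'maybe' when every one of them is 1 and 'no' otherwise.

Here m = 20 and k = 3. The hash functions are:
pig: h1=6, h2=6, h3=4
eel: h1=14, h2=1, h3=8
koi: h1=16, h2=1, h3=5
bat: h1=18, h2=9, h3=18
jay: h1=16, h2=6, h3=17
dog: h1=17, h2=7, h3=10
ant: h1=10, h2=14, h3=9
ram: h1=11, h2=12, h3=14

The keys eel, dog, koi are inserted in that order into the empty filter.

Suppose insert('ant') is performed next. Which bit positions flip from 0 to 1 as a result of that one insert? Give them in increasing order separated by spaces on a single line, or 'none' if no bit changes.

Start: bits=00000000000000000000
After insert 'eel': sets bits 1 8 14 -> bits=01000000100000100000
After insert 'dog': sets bits 7 10 17 -> bits=01000001101000100100
After insert 'koi': sets bits 1 5 16 -> bits=01000101101000101100
insert 'ant' would touch bits 9 10 14; currently bit9=0, bit10=1, bit14=1
Bits that are 0 among those (would change 0->1): 9

Answer: 9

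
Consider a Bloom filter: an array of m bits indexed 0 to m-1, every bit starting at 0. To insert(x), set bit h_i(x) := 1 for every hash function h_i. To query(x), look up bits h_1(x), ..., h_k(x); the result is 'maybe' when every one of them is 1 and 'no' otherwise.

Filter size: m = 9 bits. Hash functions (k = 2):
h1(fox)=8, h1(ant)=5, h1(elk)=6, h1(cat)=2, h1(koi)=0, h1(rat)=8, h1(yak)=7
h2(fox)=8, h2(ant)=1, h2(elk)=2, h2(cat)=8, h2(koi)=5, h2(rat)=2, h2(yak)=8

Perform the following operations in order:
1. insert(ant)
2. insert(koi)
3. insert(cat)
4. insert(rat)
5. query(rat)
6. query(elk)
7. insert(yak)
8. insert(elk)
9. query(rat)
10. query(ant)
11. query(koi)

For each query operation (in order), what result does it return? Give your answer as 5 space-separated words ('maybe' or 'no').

Start: bits=000000000
Op 1: insert ant -> sets bits 1 5 -> bits=010001000
Op 2: insert koi -> sets bits 0 5 -> bits=110001000
Op 3: insert cat -> sets bits 2 8 -> bits=111001001
Op 4: insert rat -> sets bits 2 8 -> bits=111001001
Op 5: query rat -> checks bit2=1, bit8=1 (all 1) -> maybe
Op 6: query elk -> checks bit2=1, bit6=0 (has a 0) -> no
Op 7: insert yak -> sets bits 7 8 -> bits=111001011
Op 8: insert elk -> sets bits 2 6 -> bits=111001111
Op 9: query rat -> checks bit2=1, bit8=1 (all 1) -> maybe
Op 10: query ant -> checks bit1=1, bit5=1 (all 1) -> maybe
Op 11: query koi -> checks bit0=1, bit5=1 (all 1) -> maybe
Query results in order: maybe no maybe maybe maybe

Answer: maybe no maybe maybe maybe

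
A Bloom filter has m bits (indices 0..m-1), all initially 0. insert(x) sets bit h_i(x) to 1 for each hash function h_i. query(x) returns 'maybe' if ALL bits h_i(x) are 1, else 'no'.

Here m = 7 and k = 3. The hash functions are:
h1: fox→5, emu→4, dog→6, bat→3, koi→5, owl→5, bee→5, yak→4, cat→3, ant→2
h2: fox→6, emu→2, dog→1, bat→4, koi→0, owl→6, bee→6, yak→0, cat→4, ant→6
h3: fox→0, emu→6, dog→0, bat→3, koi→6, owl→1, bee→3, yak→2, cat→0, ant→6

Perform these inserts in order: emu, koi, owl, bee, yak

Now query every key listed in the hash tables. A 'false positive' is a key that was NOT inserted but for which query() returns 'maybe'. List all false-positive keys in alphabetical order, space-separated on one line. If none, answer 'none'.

Start: bits=0000000
After insert 'emu': sets bits 2 4 6 -> bits=0010101
After insert 'koi': sets bits 0 5 6 -> bits=1010111
After insert 'owl': sets bits 1 5 6 -> bits=1110111
After insert 'bee': sets bits 3 5 6 -> bits=1111111
After insert 'yak': sets bits 0 2 4 -> bits=1111111
Not inserted: ant bat cat dog fox — query each against bits=1111111:
query ant: checks bit2=1, bit6=1 (all 1) -> maybe => FALSE POSITIVE
query bat: checks bit3=1, bit4=1 (all 1) -> maybe => FALSE POSITIVE
query cat: checks bit0=1, bit3=1, bit4=1 (all 1) -> maybe => FALSE POSITIVE
query dog: checks bit0=1, bit1=1, bit6=1 (all 1) -> maybe => FALSE POSITIVE
query fox: checks bit0=1, bit5=1, bit6=1 (all 1) -> maybe => FALSE POSITIVE
False positives (alphabetical): ant bat cat dog fox

Answer: ant bat cat dog fox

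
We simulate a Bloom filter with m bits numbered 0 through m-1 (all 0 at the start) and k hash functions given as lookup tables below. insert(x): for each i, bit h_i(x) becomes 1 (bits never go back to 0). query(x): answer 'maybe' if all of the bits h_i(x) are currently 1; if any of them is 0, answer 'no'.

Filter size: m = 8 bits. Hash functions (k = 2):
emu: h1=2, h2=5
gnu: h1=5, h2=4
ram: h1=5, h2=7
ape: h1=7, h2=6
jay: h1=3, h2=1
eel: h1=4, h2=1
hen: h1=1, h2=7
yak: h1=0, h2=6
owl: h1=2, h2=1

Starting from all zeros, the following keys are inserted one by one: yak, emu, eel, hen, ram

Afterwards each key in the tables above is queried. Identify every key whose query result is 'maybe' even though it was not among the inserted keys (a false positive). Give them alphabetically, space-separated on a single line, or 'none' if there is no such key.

Start: bits=00000000
After insert 'yak': sets bits 0 6 -> bits=10000010
After insert 'emu': sets bits 2 5 -> bits=10100110
After insert 'eel': sets bits 1 4 -> bits=11101110
After insert 'hen': sets bits 1 7 -> bits=11101111
After insert 'ram': sets bits 5 7 -> bits=11101111
Not inserted: ape gnu jay owl — query each against bits=11101111:
query ape: checks bit6=1, bit7=1 (all 1) -> maybe => FALSE POSITIVE
query gnu: checks bit4=1, bit5=1 (all 1) -> maybe => FALSE POSITIVE
query jay: checks bit1=1, bit3=0 (has a 0) -> no => not a false positive
query owl: checks bit1=1, bit2=1 (all 1) -> maybe => FALSE POSITIVE
False positives (alphabetical): ape gnu owl

Answer: ape gnu owl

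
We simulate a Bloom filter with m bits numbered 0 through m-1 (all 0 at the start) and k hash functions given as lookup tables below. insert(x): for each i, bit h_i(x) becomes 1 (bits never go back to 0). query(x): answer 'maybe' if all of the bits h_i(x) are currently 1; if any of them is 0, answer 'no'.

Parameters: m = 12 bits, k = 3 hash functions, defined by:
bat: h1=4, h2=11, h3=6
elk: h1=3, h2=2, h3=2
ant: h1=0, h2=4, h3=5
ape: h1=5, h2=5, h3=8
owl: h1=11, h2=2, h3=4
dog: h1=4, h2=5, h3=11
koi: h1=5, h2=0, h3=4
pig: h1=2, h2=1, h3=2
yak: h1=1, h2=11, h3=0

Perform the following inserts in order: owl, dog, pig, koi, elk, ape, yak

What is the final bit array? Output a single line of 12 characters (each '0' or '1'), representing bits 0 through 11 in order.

Start: bits=000000000000
After insert 'owl': sets bits 2 4 11 -> bits=001010000001
After insert 'dog': sets bits 4 5 11 -> bits=001011000001
After insert 'pig': sets bits 1 2 -> bits=011011000001
After insert 'koi': sets bits 0 4 5 -> bits=111011000001
After insert 'elk': sets bits 2 3 -> bits=111111000001
After insert 'ape': sets bits 5 8 -> bits=111111001001
After insert 'yak': sets bits 0 1 11 -> bits=111111001001

Answer: 111111001001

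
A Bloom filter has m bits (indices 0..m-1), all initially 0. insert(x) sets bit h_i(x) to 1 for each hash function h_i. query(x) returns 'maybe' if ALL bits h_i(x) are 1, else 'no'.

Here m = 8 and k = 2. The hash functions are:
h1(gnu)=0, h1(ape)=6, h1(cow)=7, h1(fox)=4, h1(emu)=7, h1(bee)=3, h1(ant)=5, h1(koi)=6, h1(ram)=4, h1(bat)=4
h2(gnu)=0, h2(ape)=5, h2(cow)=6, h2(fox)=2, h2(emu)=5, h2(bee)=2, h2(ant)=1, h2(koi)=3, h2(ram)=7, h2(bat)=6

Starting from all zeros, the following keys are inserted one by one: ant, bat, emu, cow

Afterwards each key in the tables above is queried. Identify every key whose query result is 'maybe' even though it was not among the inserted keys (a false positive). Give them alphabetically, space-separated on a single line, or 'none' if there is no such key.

Answer: ape ram

Derivation:
Start: bits=00000000
After insert 'ant': sets bits 1 5 -> bits=01000100
After insert 'bat': sets bits 4 6 -> bits=01001110
After insert 'emu': sets bits 5 7 -> bits=01001111
After insert 'cow': sets bits 6 7 -> bits=01001111
Not inserted: ape bee fox gnu koi ram — query each against bits=01001111:
query ape: checks bit5=1, bit6=1 (all 1) -> maybe => FALSE POSITIVE
query bee: checks bit2=0, bit3=0 (has a 0) -> no => not a false positive
query fox: checks bit2=0, bit4=1 (has a 0) -> no => not a false positive
query gnu: checks bit0=0 (has a 0) -> no => not a false positive
query koi: checks bit3=0, bit6=1 (has a 0) -> no => not a false positive
query ram: checks bit4=1, bit7=1 (all 1) -> maybe => FALSE POSITIVE
False positives (alphabetical): ape ram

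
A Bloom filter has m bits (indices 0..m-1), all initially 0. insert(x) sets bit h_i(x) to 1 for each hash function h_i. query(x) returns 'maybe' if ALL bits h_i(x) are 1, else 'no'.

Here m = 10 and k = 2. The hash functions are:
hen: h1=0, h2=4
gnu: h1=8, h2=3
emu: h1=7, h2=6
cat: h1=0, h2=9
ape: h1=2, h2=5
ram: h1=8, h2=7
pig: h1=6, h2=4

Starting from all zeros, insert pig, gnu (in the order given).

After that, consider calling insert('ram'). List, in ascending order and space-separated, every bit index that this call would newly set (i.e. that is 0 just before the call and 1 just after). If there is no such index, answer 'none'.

Start: bits=0000000000
After insert 'pig': sets bits 4 6 -> bits=0000101000
After insert 'gnu': sets bits 3 8 -> bits=0001101010
insert 'ram' would touch bits 7 8; currently bit7=0, bit8=1
Bits that are 0 among those (would change 0->1): 7

Answer: 7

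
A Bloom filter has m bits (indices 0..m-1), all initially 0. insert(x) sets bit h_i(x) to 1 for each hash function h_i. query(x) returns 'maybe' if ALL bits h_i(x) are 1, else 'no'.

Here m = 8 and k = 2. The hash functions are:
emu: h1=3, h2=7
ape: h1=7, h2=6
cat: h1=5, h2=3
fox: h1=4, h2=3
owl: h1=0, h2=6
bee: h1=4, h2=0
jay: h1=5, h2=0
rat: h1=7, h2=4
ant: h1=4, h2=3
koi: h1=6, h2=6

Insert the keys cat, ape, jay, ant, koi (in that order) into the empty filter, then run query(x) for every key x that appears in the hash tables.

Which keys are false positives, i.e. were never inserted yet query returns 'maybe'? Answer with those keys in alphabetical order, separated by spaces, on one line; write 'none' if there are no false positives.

Start: bits=00000000
After insert 'cat': sets bits 3 5 -> bits=00010100
After insert 'ape': sets bits 6 7 -> bits=00010111
After insert 'jay': sets bits 0 5 -> bits=10010111
After insert 'ant': sets bits 3 4 -> bits=10011111
After insert 'koi': sets bits 6 -> bits=10011111
Not inserted: bee emu fox owl rat — query each against bits=10011111:
query bee: checks bit0=1, bit4=1 (all 1) -> maybe => FALSE POSITIVE
query emu: checks bit3=1, bit7=1 (all 1) -> maybe => FALSE POSITIVE
query fox: checks bit3=1, bit4=1 (all 1) -> maybe => FALSE POSITIVE
query owl: checks bit0=1, bit6=1 (all 1) -> maybe => FALSE POSITIVE
query rat: checks bit4=1, bit7=1 (all 1) -> maybe => FALSE POSITIVE
False positives (alphabetical): bee emu fox owl rat

Answer: bee emu fox owl rat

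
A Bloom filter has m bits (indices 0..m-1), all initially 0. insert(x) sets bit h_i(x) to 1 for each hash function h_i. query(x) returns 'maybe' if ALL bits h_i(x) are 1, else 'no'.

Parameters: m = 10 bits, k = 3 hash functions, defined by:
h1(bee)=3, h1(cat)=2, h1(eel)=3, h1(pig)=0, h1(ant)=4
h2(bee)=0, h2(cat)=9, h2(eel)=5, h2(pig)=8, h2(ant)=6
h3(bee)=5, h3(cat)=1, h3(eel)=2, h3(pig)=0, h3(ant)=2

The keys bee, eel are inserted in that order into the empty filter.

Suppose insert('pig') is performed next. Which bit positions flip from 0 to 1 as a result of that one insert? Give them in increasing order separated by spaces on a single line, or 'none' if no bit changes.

Start: bits=0000000000
After insert 'bee': sets bits 0 3 5 -> bits=1001010000
After insert 'eel': sets bits 2 3 5 -> bits=1011010000
insert 'pig' would touch bits 0 8; currently bit0=1, bit8=0
Bits that are 0 among those (would change 0->1): 8

Answer: 8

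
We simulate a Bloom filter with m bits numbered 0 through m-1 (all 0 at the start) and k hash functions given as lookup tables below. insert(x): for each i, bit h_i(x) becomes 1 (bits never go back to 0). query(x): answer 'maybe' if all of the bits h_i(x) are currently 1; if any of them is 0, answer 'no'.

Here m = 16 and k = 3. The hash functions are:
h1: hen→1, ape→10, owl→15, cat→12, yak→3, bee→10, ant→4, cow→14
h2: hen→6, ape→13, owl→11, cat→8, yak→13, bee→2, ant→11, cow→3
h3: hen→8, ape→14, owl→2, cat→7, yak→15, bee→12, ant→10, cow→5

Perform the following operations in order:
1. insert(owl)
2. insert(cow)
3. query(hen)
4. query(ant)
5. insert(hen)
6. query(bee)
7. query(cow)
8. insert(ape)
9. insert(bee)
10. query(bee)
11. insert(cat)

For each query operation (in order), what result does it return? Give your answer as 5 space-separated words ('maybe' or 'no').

Answer: no no no maybe maybe

Derivation:
Start: bits=0000000000000000
Op 1: insert owl -> sets bits 2 11 15 -> bits=0010000000010001
Op 2: insert cow -> sets bits 3 5 14 -> bits=0011010000010011
Op 3: query hen -> checks bit1=0, bit6=0, bit8=0 (has a 0) -> no
Op 4: query ant -> checks bit4=0, bit10=0, bit11=1 (has a 0) -> no
Op 5: insert hen -> sets bits 1 6 8 -> bits=0111011010010011
Op 6: query bee -> checks bit2=1, bit10=0, bit12=0 (has a 0) -> no
Op 7: query cow -> checks bit3=1, bit5=1, bit14=1 (all 1) -> maybe
Op 8: insert ape -> sets bits 10 13 14 -> bits=0111011010110111
Op 9: insert bee -> sets bits 2 10 12 -> bits=0111011010111111
Op 10: query bee -> checks bit2=1, bit10=1, bit12=1 (all 1) -> maybe
Op 11: insert cat -> sets bits 7 8 12 -> bits=0111011110111111
Query results in order: no no no maybe maybe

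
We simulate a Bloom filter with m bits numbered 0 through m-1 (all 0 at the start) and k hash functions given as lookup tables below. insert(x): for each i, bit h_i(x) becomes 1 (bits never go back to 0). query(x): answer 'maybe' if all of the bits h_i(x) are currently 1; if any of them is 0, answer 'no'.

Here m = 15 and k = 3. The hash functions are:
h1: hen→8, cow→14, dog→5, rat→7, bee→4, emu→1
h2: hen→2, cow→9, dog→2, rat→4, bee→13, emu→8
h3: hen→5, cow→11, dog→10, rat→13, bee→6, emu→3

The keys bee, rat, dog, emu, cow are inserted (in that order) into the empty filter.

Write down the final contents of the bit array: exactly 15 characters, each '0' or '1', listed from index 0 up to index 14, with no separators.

Answer: 011111111111011

Derivation:
Start: bits=000000000000000
After insert 'bee': sets bits 4 6 13 -> bits=000010100000010
After insert 'rat': sets bits 4 7 13 -> bits=000010110000010
After insert 'dog': sets bits 2 5 10 -> bits=001011110010010
After insert 'emu': sets bits 1 3 8 -> bits=011111111010010
After insert 'cow': sets bits 9 11 14 -> bits=011111111111011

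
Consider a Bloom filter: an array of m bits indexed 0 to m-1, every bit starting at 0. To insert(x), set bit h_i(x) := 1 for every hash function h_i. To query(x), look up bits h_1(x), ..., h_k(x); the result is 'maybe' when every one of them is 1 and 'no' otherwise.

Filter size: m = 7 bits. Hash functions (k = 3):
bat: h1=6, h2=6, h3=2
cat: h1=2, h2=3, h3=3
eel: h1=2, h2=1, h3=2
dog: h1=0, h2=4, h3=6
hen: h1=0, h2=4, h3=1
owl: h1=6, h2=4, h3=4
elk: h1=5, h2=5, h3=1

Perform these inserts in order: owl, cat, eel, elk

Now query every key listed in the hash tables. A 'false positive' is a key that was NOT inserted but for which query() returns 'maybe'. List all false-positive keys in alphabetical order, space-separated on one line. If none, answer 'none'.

Answer: bat

Derivation:
Start: bits=0000000
After insert 'owl': sets bits 4 6 -> bits=0000101
After insert 'cat': sets bits 2 3 -> bits=0011101
After insert 'eel': sets bits 1 2 -> bits=0111101
After insert 'elk': sets bits 1 5 -> bits=0111111
Not inserted: bat dog hen — query each against bits=0111111:
query bat: checks bit2=1, bit6=1 (all 1) -> maybe => FALSE POSITIVE
query dog: checks bit0=0, bit4=1, bit6=1 (has a 0) -> no => not a false positive
query hen: checks bit0=0, bit1=1, bit4=1 (has a 0) -> no => not a false positive
False positives (alphabetical): bat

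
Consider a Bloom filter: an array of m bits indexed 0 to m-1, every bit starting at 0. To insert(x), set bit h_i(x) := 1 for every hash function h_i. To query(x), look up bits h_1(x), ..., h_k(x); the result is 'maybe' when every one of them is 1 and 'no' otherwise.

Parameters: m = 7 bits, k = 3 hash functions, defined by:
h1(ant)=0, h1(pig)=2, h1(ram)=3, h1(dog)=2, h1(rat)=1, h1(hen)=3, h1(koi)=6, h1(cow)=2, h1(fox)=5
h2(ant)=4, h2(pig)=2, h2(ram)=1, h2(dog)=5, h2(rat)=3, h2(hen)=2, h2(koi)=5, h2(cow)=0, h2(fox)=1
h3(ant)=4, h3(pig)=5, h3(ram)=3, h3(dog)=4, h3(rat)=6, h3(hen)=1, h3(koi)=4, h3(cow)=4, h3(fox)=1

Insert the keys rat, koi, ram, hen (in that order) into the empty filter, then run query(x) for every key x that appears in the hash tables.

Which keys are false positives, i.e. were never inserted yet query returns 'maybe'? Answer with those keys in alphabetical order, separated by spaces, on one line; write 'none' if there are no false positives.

Start: bits=0000000
After insert 'rat': sets bits 1 3 6 -> bits=0101001
After insert 'koi': sets bits 4 5 6 -> bits=0101111
After insert 'ram': sets bits 1 3 -> bits=0101111
After insert 'hen': sets bits 1 2 3 -> bits=0111111
Not inserted: ant cow dog fox pig — query each against bits=0111111:
query ant: checks bit0=0, bit4=1 (has a 0) -> no => not a false positive
query cow: checks bit0=0, bit2=1, bit4=1 (has a 0) -> no => not a false positive
query dog: checks bit2=1, bit4=1, bit5=1 (all 1) -> maybe => FALSE POSITIVE
query fox: checks bit1=1, bit5=1 (all 1) -> maybe => FALSE POSITIVE
query pig: checks bit2=1, bit5=1 (all 1) -> maybe => FALSE POSITIVE
False positives (alphabetical): dog fox pig

Answer: dog fox pig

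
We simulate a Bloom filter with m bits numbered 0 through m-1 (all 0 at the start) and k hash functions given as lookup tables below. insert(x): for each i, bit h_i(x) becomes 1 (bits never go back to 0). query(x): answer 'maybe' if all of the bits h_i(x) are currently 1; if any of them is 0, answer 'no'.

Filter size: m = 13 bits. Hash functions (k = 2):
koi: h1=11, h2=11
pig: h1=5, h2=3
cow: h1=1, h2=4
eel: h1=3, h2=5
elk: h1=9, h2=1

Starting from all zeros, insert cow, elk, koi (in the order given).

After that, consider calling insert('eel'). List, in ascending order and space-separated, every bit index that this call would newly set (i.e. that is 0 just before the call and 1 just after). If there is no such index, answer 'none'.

Start: bits=0000000000000
After insert 'cow': sets bits 1 4 -> bits=0100100000000
After insert 'elk': sets bits 1 9 -> bits=0100100001000
After insert 'koi': sets bits 11 -> bits=0100100001010
insert 'eel' would touch bits 3 5; currently bit3=0, bit5=0
Bits that are 0 among those (would change 0->1): 3 5

Answer: 3 5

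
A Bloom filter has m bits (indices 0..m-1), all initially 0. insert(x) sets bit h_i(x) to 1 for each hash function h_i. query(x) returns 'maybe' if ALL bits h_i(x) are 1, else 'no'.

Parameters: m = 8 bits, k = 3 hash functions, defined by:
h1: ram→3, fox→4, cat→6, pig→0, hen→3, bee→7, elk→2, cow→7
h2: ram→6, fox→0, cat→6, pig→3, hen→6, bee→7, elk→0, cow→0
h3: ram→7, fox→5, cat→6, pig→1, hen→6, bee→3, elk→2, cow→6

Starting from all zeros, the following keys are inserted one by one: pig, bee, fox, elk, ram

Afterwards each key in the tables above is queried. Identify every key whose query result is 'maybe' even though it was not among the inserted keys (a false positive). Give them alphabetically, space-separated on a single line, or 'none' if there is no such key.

Start: bits=00000000
After insert 'pig': sets bits 0 1 3 -> bits=11010000
After insert 'bee': sets bits 3 7 -> bits=11010001
After insert 'fox': sets bits 0 4 5 -> bits=11011101
After insert 'elk': sets bits 0 2 -> bits=11111101
After insert 'ram': sets bits 3 6 7 -> bits=11111111
Not inserted: cat cow hen — query each against bits=11111111:
query cat: checks bit6=1 (all 1) -> maybe => FALSE POSITIVE
query cow: checks bit0=1, bit6=1, bit7=1 (all 1) -> maybe => FALSE POSITIVE
query hen: checks bit3=1, bit6=1 (all 1) -> maybe => FALSE POSITIVE
False positives (alphabetical): cat cow hen

Answer: cat cow hen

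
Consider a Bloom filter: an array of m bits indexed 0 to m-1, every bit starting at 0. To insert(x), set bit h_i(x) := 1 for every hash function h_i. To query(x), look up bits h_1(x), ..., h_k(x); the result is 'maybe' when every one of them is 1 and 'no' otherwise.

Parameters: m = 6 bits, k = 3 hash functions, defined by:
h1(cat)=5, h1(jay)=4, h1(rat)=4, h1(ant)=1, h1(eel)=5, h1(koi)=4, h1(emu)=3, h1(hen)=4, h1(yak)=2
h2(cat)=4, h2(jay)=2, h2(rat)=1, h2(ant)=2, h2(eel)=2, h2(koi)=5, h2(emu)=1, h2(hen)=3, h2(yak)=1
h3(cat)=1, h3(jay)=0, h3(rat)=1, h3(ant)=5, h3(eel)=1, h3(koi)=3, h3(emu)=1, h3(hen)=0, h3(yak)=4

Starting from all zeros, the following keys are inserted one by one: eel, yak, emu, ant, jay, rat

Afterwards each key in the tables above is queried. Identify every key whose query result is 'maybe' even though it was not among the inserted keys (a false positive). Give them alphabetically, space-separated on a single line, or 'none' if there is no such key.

Answer: cat hen koi

Derivation:
Start: bits=000000
After insert 'eel': sets bits 1 2 5 -> bits=011001
After insert 'yak': sets bits 1 2 4 -> bits=011011
After insert 'emu': sets bits 1 3 -> bits=011111
After insert 'ant': sets bits 1 2 5 -> bits=011111
After insert 'jay': sets bits 0 2 4 -> bits=111111
After insert 'rat': sets bits 1 4 -> bits=111111
Not inserted: cat hen koi — query each against bits=111111:
query cat: checks bit1=1, bit4=1, bit5=1 (all 1) -> maybe => FALSE POSITIVE
query hen: checks bit0=1, bit3=1, bit4=1 (all 1) -> maybe => FALSE POSITIVE
query koi: checks bit3=1, bit4=1, bit5=1 (all 1) -> maybe => FALSE POSITIVE
False positives (alphabetical): cat hen koi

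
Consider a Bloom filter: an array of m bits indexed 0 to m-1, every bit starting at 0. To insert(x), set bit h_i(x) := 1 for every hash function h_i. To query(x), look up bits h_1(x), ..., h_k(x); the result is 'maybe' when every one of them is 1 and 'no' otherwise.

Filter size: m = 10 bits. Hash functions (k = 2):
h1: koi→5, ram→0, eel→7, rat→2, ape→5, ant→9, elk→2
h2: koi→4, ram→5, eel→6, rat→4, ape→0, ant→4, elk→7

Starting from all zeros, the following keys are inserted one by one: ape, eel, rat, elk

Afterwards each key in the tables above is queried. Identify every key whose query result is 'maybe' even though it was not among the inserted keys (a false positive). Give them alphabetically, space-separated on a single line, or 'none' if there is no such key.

Start: bits=0000000000
After insert 'ape': sets bits 0 5 -> bits=1000010000
After insert 'eel': sets bits 6 7 -> bits=1000011100
After insert 'rat': sets bits 2 4 -> bits=1010111100
After insert 'elk': sets bits 2 7 -> bits=1010111100
Not inserted: ant koi ram — query each against bits=1010111100:
query ant: checks bit4=1, bit9=0 (has a 0) -> no => not a false positive
query koi: checks bit4=1, bit5=1 (all 1) -> maybe => FALSE POSITIVE
query ram: checks bit0=1, bit5=1 (all 1) -> maybe => FALSE POSITIVE
False positives (alphabetical): koi ram

Answer: koi ram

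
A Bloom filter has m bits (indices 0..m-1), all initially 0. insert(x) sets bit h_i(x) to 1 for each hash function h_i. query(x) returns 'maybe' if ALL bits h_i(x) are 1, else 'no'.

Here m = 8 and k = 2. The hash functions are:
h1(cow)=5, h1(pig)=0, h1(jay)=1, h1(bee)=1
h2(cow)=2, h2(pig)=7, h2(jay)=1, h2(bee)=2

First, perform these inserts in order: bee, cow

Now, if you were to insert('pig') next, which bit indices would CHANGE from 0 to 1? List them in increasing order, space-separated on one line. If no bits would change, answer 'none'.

Start: bits=00000000
After insert 'bee': sets bits 1 2 -> bits=01100000
After insert 'cow': sets bits 2 5 -> bits=01100100
insert 'pig' would touch bits 0 7; currently bit0=0, bit7=0
Bits that are 0 among those (would change 0->1): 0 7

Answer: 0 7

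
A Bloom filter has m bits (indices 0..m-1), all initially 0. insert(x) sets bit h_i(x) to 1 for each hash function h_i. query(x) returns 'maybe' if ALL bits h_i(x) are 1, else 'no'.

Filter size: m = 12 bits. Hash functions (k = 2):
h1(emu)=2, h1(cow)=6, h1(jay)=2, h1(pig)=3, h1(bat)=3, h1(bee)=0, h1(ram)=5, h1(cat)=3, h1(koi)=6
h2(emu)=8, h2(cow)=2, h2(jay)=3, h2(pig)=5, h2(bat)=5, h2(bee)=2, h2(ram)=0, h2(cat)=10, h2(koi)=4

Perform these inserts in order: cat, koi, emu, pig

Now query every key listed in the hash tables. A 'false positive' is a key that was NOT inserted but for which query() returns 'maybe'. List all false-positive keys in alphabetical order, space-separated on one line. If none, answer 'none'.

Start: bits=000000000000
After insert 'cat': sets bits 3 10 -> bits=000100000010
After insert 'koi': sets bits 4 6 -> bits=000110100010
After insert 'emu': sets bits 2 8 -> bits=001110101010
After insert 'pig': sets bits 3 5 -> bits=001111101010
Not inserted: bat bee cow jay ram — query each against bits=001111101010:
query bat: checks bit3=1, bit5=1 (all 1) -> maybe => FALSE POSITIVE
query bee: checks bit0=0, bit2=1 (has a 0) -> no => not a false positive
query cow: checks bit2=1, bit6=1 (all 1) -> maybe => FALSE POSITIVE
query jay: checks bit2=1, bit3=1 (all 1) -> maybe => FALSE POSITIVE
query ram: checks bit0=0, bit5=1 (has a 0) -> no => not a false positive
False positives (alphabetical): bat cow jay

Answer: bat cow jay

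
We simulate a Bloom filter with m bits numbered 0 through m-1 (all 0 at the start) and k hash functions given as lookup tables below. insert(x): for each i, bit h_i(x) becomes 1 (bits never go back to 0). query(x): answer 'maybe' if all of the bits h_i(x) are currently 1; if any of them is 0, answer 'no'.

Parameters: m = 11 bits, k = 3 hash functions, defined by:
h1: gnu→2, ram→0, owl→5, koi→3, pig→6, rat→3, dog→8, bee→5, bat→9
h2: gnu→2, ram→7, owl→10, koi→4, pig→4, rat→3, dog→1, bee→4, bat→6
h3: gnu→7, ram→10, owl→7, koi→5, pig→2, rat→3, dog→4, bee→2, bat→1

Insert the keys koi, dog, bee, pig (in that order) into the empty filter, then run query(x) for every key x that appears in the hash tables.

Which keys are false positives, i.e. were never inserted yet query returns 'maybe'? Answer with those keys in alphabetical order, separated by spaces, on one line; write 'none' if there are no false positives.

Answer: rat

Derivation:
Start: bits=00000000000
After insert 'koi': sets bits 3 4 5 -> bits=00011100000
After insert 'dog': sets bits 1 4 8 -> bits=01011100100
After insert 'bee': sets bits 2 4 5 -> bits=01111100100
After insert 'pig': sets bits 2 4 6 -> bits=01111110100
Not inserted: bat gnu owl ram rat — query each against bits=01111110100:
query bat: checks bit1=1, bit6=1, bit9=0 (has a 0) -> no => not a false positive
query gnu: checks bit2=1, bit7=0 (has a 0) -> no => not a false positive
query owl: checks bit5=1, bit7=0, bit10=0 (has a 0) -> no => not a false positive
query ram: checks bit0=0, bit7=0, bit10=0 (has a 0) -> no => not a false positive
query rat: checks bit3=1 (all 1) -> maybe => FALSE POSITIVE
False positives (alphabetical): rat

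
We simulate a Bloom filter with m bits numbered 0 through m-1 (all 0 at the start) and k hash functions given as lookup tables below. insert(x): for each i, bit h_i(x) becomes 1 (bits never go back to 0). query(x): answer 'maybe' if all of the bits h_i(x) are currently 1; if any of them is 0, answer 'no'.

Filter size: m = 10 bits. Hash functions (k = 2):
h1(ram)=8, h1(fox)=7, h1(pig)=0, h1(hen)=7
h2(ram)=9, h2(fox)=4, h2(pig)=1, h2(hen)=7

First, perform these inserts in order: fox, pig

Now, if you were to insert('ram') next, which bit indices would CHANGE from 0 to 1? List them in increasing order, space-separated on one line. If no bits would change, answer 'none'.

Start: bits=0000000000
After insert 'fox': sets bits 4 7 -> bits=0000100100
After insert 'pig': sets bits 0 1 -> bits=1100100100
insert 'ram' would touch bits 8 9; currently bit8=0, bit9=0
Bits that are 0 among those (would change 0->1): 8 9

Answer: 8 9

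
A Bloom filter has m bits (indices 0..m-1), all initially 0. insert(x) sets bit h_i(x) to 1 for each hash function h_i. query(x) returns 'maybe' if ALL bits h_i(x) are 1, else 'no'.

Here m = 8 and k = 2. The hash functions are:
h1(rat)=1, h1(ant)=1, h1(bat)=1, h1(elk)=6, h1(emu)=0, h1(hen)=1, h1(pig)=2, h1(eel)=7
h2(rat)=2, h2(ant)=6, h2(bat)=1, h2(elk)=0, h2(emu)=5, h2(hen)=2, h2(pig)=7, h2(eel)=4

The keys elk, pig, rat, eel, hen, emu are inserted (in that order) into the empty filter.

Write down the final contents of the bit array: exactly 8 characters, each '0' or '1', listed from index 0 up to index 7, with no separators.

Answer: 11101111

Derivation:
Start: bits=00000000
After insert 'elk': sets bits 0 6 -> bits=10000010
After insert 'pig': sets bits 2 7 -> bits=10100011
After insert 'rat': sets bits 1 2 -> bits=11100011
After insert 'eel': sets bits 4 7 -> bits=11101011
After insert 'hen': sets bits 1 2 -> bits=11101011
After insert 'emu': sets bits 0 5 -> bits=11101111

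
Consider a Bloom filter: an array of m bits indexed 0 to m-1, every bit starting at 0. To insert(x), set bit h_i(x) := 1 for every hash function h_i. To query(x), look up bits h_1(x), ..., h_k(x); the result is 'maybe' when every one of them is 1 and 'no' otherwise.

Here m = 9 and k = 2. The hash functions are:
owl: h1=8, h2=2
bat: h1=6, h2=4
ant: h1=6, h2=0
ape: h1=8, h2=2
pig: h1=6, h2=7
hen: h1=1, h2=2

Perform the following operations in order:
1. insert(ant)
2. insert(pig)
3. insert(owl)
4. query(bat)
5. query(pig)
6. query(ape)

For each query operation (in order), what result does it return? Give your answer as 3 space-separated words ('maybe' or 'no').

Answer: no maybe maybe

Derivation:
Start: bits=000000000
Op 1: insert ant -> sets bits 0 6 -> bits=100000100
Op 2: insert pig -> sets bits 6 7 -> bits=100000110
Op 3: insert owl -> sets bits 2 8 -> bits=101000111
Op 4: query bat -> checks bit4=0, bit6=1 (has a 0) -> no
Op 5: query pig -> checks bit6=1, bit7=1 (all 1) -> maybe
Op 6: query ape -> checks bit2=1, bit8=1 (all 1) -> maybe
Query results in order: no maybe maybe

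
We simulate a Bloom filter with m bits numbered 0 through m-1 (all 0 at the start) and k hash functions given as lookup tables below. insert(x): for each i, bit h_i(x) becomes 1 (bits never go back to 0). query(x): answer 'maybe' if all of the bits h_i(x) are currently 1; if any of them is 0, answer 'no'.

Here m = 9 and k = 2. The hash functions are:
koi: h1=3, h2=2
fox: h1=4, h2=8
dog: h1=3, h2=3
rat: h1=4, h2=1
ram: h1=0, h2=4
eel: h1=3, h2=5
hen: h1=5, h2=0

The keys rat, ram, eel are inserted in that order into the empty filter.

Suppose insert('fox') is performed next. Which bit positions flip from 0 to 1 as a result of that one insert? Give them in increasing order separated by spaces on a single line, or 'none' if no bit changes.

Answer: 8

Derivation:
Start: bits=000000000
After insert 'rat': sets bits 1 4 -> bits=010010000
After insert 'ram': sets bits 0 4 -> bits=110010000
After insert 'eel': sets bits 3 5 -> bits=110111000
insert 'fox' would touch bits 4 8; currently bit4=1, bit8=0
Bits that are 0 among those (would change 0->1): 8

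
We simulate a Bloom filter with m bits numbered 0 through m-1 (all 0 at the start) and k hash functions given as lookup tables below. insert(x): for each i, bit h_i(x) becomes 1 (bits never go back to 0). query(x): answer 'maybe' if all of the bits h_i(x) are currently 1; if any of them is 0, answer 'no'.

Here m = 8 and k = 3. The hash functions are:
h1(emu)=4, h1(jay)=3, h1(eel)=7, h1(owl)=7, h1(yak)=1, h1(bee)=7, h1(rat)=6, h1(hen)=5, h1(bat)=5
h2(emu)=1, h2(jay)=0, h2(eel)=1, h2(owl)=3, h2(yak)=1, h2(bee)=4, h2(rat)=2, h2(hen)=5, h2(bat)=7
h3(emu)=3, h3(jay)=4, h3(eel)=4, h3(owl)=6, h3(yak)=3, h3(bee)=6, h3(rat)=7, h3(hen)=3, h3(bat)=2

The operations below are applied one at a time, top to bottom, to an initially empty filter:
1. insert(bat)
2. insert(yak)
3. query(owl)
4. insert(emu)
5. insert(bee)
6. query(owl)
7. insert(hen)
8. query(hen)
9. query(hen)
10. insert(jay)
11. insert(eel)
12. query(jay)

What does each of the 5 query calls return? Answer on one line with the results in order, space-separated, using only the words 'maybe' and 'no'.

Answer: no maybe maybe maybe maybe

Derivation:
Start: bits=00000000
Op 1: insert bat -> sets bits 2 5 7 -> bits=00100101
Op 2: insert yak -> sets bits 1 3 -> bits=01110101
Op 3: query owl -> checks bit3=1, bit6=0, bit7=1 (has a 0) -> no
Op 4: insert emu -> sets bits 1 3 4 -> bits=01111101
Op 5: insert bee -> sets bits 4 6 7 -> bits=01111111
Op 6: query owl -> checks bit3=1, bit6=1, bit7=1 (all 1) -> maybe
Op 7: insert hen -> sets bits 3 5 -> bits=01111111
Op 8: query hen -> checks bit3=1, bit5=1 (all 1) -> maybe
Op 9: query hen -> checks bit3=1, bit5=1 (all 1) -> maybe
Op 10: insert jay -> sets bits 0 3 4 -> bits=11111111
Op 11: insert eel -> sets bits 1 4 7 -> bits=11111111
Op 12: query jay -> checks bit0=1, bit3=1, bit4=1 (all 1) -> maybe
Query results in order: no maybe maybe maybe maybe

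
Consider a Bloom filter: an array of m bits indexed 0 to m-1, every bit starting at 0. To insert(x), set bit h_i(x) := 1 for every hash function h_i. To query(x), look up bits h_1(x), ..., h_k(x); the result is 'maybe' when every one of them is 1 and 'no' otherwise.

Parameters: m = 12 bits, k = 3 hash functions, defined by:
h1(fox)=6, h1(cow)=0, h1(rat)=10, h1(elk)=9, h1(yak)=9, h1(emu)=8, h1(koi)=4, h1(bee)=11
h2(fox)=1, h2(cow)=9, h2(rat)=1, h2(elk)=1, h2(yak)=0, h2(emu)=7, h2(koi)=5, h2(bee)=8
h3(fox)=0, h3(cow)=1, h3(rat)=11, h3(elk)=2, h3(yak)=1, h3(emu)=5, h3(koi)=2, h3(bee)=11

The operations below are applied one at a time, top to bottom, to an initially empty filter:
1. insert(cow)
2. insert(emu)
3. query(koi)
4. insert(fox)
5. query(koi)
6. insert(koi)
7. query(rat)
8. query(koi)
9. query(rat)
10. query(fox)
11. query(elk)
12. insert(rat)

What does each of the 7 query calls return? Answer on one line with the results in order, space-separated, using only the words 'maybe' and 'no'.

Start: bits=000000000000
Op 1: insert cow -> sets bits 0 1 9 -> bits=110000000100
Op 2: insert emu -> sets bits 5 7 8 -> bits=110001011100
Op 3: query koi -> checks bit2=0, bit4=0, bit5=1 (has a 0) -> no
Op 4: insert fox -> sets bits 0 1 6 -> bits=110001111100
Op 5: query koi -> checks bit2=0, bit4=0, bit5=1 (has a 0) -> no
Op 6: insert koi -> sets bits 2 4 5 -> bits=111011111100
Op 7: query rat -> checks bit1=1, bit10=0, bit11=0 (has a 0) -> no
Op 8: query koi -> checks bit2=1, bit4=1, bit5=1 (all 1) -> maybe
Op 9: query rat -> checks bit1=1, bit10=0, bit11=0 (has a 0) -> no
Op 10: query fox -> checks bit0=1, bit1=1, bit6=1 (all 1) -> maybe
Op 11: query elk -> checks bit1=1, bit2=1, bit9=1 (all 1) -> maybe
Op 12: insert rat -> sets bits 1 10 11 -> bits=111011111111
Query results in order: no no no maybe no maybe maybe

Answer: no no no maybe no maybe maybe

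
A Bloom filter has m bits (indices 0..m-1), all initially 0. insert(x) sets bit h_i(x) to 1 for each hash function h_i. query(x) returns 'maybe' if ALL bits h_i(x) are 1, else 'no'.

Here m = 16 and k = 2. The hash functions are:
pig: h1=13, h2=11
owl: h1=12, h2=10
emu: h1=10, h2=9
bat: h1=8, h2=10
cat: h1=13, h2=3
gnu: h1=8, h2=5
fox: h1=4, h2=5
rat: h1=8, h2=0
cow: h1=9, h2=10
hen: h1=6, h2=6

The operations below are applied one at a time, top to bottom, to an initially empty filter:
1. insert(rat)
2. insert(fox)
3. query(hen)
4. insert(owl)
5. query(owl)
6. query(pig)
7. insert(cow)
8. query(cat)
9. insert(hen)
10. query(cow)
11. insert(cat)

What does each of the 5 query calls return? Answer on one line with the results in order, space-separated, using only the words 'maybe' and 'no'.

Start: bits=0000000000000000
Op 1: insert rat -> sets bits 0 8 -> bits=1000000010000000
Op 2: insert fox -> sets bits 4 5 -> bits=1000110010000000
Op 3: query hen -> checks bit6=0 (has a 0) -> no
Op 4: insert owl -> sets bits 10 12 -> bits=1000110010101000
Op 5: query owl -> checks bit10=1, bit12=1 (all 1) -> maybe
Op 6: query pig -> checks bit11=0, bit13=0 (has a 0) -> no
Op 7: insert cow -> sets bits 9 10 -> bits=1000110011101000
Op 8: query cat -> checks bit3=0, bit13=0 (has a 0) -> no
Op 9: insert hen -> sets bits 6 -> bits=1000111011101000
Op 10: query cow -> checks bit9=1, bit10=1 (all 1) -> maybe
Op 11: insert cat -> sets bits 3 13 -> bits=1001111011101100
Query results in order: no maybe no no maybe

Answer: no maybe no no maybe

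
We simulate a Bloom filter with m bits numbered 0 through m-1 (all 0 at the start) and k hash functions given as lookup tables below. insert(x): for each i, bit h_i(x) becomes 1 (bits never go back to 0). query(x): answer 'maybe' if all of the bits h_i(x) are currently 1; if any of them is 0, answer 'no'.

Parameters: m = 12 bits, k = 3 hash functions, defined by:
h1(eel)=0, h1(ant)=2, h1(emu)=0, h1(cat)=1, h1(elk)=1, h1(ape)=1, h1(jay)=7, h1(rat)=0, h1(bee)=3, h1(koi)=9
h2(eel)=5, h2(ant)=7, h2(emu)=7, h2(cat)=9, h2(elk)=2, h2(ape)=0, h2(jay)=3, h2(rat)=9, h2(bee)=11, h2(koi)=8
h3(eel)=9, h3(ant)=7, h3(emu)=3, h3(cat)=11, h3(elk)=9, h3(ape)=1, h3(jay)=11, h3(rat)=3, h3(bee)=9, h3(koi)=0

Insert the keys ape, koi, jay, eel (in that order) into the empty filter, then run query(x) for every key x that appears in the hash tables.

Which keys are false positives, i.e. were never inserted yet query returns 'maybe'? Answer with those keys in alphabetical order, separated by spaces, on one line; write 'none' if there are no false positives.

Answer: bee cat emu rat

Derivation:
Start: bits=000000000000
After insert 'ape': sets bits 0 1 -> bits=110000000000
After insert 'koi': sets bits 0 8 9 -> bits=110000001100
After insert 'jay': sets bits 3 7 11 -> bits=110100011101
After insert 'eel': sets bits 0 5 9 -> bits=110101011101
Not inserted: ant bee cat elk emu rat — query each against bits=110101011101:
query ant: checks bit2=0, bit7=1 (has a 0) -> no => not a false positive
query bee: checks bit3=1, bit9=1, bit11=1 (all 1) -> maybe => FALSE POSITIVE
query cat: checks bit1=1, bit9=1, bit11=1 (all 1) -> maybe => FALSE POSITIVE
query elk: checks bit1=1, bit2=0, bit9=1 (has a 0) -> no => not a false positive
query emu: checks bit0=1, bit3=1, bit7=1 (all 1) -> maybe => FALSE POSITIVE
query rat: checks bit0=1, bit3=1, bit9=1 (all 1) -> maybe => FALSE POSITIVE
False positives (alphabetical): bee cat emu rat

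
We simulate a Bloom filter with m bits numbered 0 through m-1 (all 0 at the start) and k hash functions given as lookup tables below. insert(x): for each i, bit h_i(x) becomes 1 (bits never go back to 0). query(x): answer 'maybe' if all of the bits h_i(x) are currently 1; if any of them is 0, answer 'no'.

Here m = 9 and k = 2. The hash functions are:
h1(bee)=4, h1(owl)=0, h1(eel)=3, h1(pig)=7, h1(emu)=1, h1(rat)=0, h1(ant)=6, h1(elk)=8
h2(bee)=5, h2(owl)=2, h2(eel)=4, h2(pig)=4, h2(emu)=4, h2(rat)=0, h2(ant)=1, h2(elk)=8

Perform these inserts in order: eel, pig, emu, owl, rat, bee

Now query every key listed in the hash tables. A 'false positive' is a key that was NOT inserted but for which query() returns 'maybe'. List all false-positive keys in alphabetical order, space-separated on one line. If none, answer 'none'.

Start: bits=000000000
After insert 'eel': sets bits 3 4 -> bits=000110000
After insert 'pig': sets bits 4 7 -> bits=000110010
After insert 'emu': sets bits 1 4 -> bits=010110010
After insert 'owl': sets bits 0 2 -> bits=111110010
After insert 'rat': sets bits 0 -> bits=111110010
After insert 'bee': sets bits 4 5 -> bits=111111010
Not inserted: ant elk — query each against bits=111111010:
query ant: checks bit1=1, bit6=0 (has a 0) -> no => not a false positive
query elk: checks bit8=0 (has a 0) -> no => not a false positive
False positives (alphabetical): none

Answer: none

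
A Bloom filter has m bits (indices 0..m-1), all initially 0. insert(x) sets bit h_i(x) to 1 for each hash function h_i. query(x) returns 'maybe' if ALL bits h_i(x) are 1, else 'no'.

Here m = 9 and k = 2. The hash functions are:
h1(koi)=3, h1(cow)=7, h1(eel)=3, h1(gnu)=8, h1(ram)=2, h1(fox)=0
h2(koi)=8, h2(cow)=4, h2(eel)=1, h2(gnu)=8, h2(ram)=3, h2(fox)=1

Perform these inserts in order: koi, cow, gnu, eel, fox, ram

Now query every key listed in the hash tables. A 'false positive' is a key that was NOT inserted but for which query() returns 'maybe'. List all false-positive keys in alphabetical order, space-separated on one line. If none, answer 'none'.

Start: bits=000000000
After insert 'koi': sets bits 3 8 -> bits=000100001
After insert 'cow': sets bits 4 7 -> bits=000110011
After insert 'gnu': sets bits 8 -> bits=000110011
After insert 'eel': sets bits 1 3 -> bits=010110011
After insert 'fox': sets bits 0 1 -> bits=110110011
After insert 'ram': sets bits 2 3 -> bits=111110011
Not inserted: (none) — query each against bits=111110011:
False positives (alphabetical): none

Answer: none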